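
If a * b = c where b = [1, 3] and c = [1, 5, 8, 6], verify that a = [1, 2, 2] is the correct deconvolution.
Forward-compute [1, 2, 2] * [1, 3]: c[0] = 1×1 = 1; c[1] = 1×3 + 2×1 = 5; c[2] = 2×3 + 2×1 = 8; c[3] = 2×3 = 6 → [1, 5, 8, 6]. Matches given c = [1, 5, 8, 6], so verified.

Verified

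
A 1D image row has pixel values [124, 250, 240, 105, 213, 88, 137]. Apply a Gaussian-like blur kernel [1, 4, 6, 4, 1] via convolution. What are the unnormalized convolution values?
Convolve image row [124, 250, 240, 105, 213, 88, 137] with kernel [1, 4, 6, 4, 1]: y[0] = 124×1 = 124; y[1] = 124×4 + 250×1 = 746; y[2] = 124×6 + 250×4 + 240×1 = 1984; y[3] = 124×4 + 250×6 + 240×4 + 105×1 = 3061; y[4] = 124×1 + 250×4 + 240×6 + 105×4 + 213×1 = 3197; y[5] = 250×1 + 240×4 + 105×6 + 213×4 + 88×1 = 2780; y[6] = 240×1 + 105×4 + 213×6 + 88×4 + 137×1 = 2427; y[7] = 105×1 + 213×4 + 88×6 + 137×4 = 2033; y[8] = 213×1 + 88×4 + 137×6 = 1387; y[9] = 88×1 + 137×4 = 636; y[10] = 137×1 = 137 → [124, 746, 1984, 3061, 3197, 2780, 2427, 2033, 1387, 636, 137]. Normalization factor = sum(kernel) = 16.

[124, 746, 1984, 3061, 3197, 2780, 2427, 2033, 1387, 636, 137]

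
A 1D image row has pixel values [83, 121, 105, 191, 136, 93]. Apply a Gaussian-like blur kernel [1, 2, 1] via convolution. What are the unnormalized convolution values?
Convolve image row [83, 121, 105, 191, 136, 93] with kernel [1, 2, 1]: y[0] = 83×1 = 83; y[1] = 83×2 + 121×1 = 287; y[2] = 83×1 + 121×2 + 105×1 = 430; y[3] = 121×1 + 105×2 + 191×1 = 522; y[4] = 105×1 + 191×2 + 136×1 = 623; y[5] = 191×1 + 136×2 + 93×1 = 556; y[6] = 136×1 + 93×2 = 322; y[7] = 93×1 = 93 → [83, 287, 430, 522, 623, 556, 322, 93]. Normalization factor = sum(kernel) = 4.

[83, 287, 430, 522, 623, 556, 322, 93]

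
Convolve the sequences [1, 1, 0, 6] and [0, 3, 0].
y[0] = 1×0 = 0; y[1] = 1×3 + 1×0 = 3; y[2] = 1×0 + 1×3 + 0×0 = 3; y[3] = 1×0 + 0×3 + 6×0 = 0; y[4] = 0×0 + 6×3 = 18; y[5] = 6×0 = 0

[0, 3, 3, 0, 18, 0]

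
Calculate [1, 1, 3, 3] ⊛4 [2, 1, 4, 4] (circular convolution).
Use y[k] = Σ_j f[j]·g[(k-j) mod 4]. y[0] = 1×2 + 1×4 + 3×4 + 3×1 = 21; y[1] = 1×1 + 1×2 + 3×4 + 3×4 = 27; y[2] = 1×4 + 1×1 + 3×2 + 3×4 = 23; y[3] = 1×4 + 1×4 + 3×1 + 3×2 = 17. Result: [21, 27, 23, 17]

[21, 27, 23, 17]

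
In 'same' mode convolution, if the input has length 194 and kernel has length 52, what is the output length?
'Same' mode returns an output with the same length as the input: 194

194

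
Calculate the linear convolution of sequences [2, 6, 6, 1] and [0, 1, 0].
y[0] = 2×0 = 0; y[1] = 2×1 + 6×0 = 2; y[2] = 2×0 + 6×1 + 6×0 = 6; y[3] = 6×0 + 6×1 + 1×0 = 6; y[4] = 6×0 + 1×1 = 1; y[5] = 1×0 = 0

[0, 2, 6, 6, 1, 0]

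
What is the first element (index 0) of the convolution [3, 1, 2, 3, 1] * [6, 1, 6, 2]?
Use y[k] = Σ_i a[i]·b[k-i] at k=0. y[0] = 3×6 = 18

18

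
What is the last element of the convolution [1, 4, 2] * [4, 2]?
Use y[k] = Σ_i a[i]·b[k-i] at k=3. y[3] = 2×2 = 4

4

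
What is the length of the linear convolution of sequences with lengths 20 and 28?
Linear/full convolution length: m + n - 1 = 20 + 28 - 1 = 47

47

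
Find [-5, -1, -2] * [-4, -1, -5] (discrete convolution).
y[0] = -5×-4 = 20; y[1] = -5×-1 + -1×-4 = 9; y[2] = -5×-5 + -1×-1 + -2×-4 = 34; y[3] = -1×-5 + -2×-1 = 7; y[4] = -2×-5 = 10

[20, 9, 34, 7, 10]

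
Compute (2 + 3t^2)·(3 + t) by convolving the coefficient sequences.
Ascending coefficients: a = [2, 0, 3], b = [3, 1]. c[0] = 2×3 = 6; c[1] = 2×1 + 0×3 = 2; c[2] = 0×1 + 3×3 = 9; c[3] = 3×1 = 3. Result coefficients: [6, 2, 9, 3] → 6 + 2t + 9t^2 + 3t^3

6 + 2t + 9t^2 + 3t^3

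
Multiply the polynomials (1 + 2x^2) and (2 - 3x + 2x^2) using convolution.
Ascending coefficients: a = [1, 0, 2], b = [2, -3, 2]. c[0] = 1×2 = 2; c[1] = 1×-3 + 0×2 = -3; c[2] = 1×2 + 0×-3 + 2×2 = 6; c[3] = 0×2 + 2×-3 = -6; c[4] = 2×2 = 4. Result coefficients: [2, -3, 6, -6, 4] → 2 - 3x + 6x^2 - 6x^3 + 4x^4

2 - 3x + 6x^2 - 6x^3 + 4x^4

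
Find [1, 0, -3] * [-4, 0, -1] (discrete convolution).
y[0] = 1×-4 = -4; y[1] = 1×0 + 0×-4 = 0; y[2] = 1×-1 + 0×0 + -3×-4 = 11; y[3] = 0×-1 + -3×0 = 0; y[4] = -3×-1 = 3

[-4, 0, 11, 0, 3]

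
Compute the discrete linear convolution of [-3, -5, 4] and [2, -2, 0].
y[0] = -3×2 = -6; y[1] = -3×-2 + -5×2 = -4; y[2] = -3×0 + -5×-2 + 4×2 = 18; y[3] = -5×0 + 4×-2 = -8; y[4] = 4×0 = 0

[-6, -4, 18, -8, 0]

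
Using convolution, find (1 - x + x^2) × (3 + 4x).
Ascending coefficients: a = [1, -1, 1], b = [3, 4]. c[0] = 1×3 = 3; c[1] = 1×4 + -1×3 = 1; c[2] = -1×4 + 1×3 = -1; c[3] = 1×4 = 4. Result coefficients: [3, 1, -1, 4] → 3 + x - x^2 + 4x^3

3 + x - x^2 + 4x^3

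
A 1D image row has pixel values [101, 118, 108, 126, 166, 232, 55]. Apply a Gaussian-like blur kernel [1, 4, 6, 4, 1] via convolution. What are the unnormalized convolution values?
Convolve image row [101, 118, 108, 126, 166, 232, 55] with kernel [1, 4, 6, 4, 1]: y[0] = 101×1 = 101; y[1] = 101×4 + 118×1 = 522; y[2] = 101×6 + 118×4 + 108×1 = 1186; y[3] = 101×4 + 118×6 + 108×4 + 126×1 = 1670; y[4] = 101×1 + 118×4 + 108×6 + 126×4 + 166×1 = 1891; y[5] = 118×1 + 108×4 + 126×6 + 166×4 + 232×1 = 2202; y[6] = 108×1 + 126×4 + 166×6 + 232×4 + 55×1 = 2591; y[7] = 126×1 + 166×4 + 232×6 + 55×4 = 2402; y[8] = 166×1 + 232×4 + 55×6 = 1424; y[9] = 232×1 + 55×4 = 452; y[10] = 55×1 = 55 → [101, 522, 1186, 1670, 1891, 2202, 2591, 2402, 1424, 452, 55]. Normalization factor = sum(kernel) = 16.

[101, 522, 1186, 1670, 1891, 2202, 2591, 2402, 1424, 452, 55]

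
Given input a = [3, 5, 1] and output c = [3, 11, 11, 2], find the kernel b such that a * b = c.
Output length 4 = len(a) + len(b) - 1 ⇒ len(b) = 2. Solve b forward using b[k] = (c[k] - Σ_{i≥1} a[i]·b[k-i]) / a[0]: b[0] = c[0] / a[0] = 3 / 3 = 1; b[1] = (c[1] - 5×1) / a[0] = (11 - 5×1) / 3 = 2. So b = [1, 2]. Forward-check [3, 5, 1] * [1, 2]: c[0] = 3×1 = 3; c[1] = 3×2 + 5×1 = 11; c[2] = 5×2 + 1×1 = 11; c[3] = 1×2 = 2 → [3, 11, 11, 2] ✓

[1, 2]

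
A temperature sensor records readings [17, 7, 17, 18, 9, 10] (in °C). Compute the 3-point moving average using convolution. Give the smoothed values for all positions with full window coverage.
3-point moving average kernel = [1, 1, 1]. Apply in 'valid' mode (full window coverage): avg[0] = (17 + 7 + 17) / 3 = 13.67; avg[1] = (7 + 17 + 18) / 3 = 14.0; avg[2] = (17 + 18 + 9) / 3 = 14.67; avg[3] = (18 + 9 + 10) / 3 = 12.33. Smoothed values: [13.67, 14.0, 14.67, 12.33]

[13.67, 14.0, 14.67, 12.33]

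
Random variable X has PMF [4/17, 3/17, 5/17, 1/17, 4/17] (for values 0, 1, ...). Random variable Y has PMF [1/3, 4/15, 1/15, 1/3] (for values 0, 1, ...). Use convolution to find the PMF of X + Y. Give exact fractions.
P(X+Y=k) = Σ_i P(X=i)·P(Y=k-i) — a convolution of [4/17, 3/17, 5/17, 1/17, 4/17] and [1/3, 4/15, 1/15, 1/3]. P(X+Y=0) = (4/17)×(1/3) = 4/51; P(X+Y=1) = (4/17)×(4/15) + (3/17)×(1/3) = 16/255 + 1/17 = 31/255; P(X+Y=2) = (4/17)×(1/15) + (3/17)×(4/15) + (5/17)×(1/3) = 4/255 + 4/85 + 5/51 = 41/255; P(X+Y=3) = (4/17)×(1/3) + (3/17)×(1/15) + (5/17)×(4/15) + (1/17)×(1/3) = 4/51 + 1/85 + 4/51 + 1/51 = 16/85; P(X+Y=4) = (3/17)×(1/3) + (5/17)×(1/15) + (1/17)×(4/15) + (4/17)×(1/3) = 1/17 + 1/51 + 4/255 + 4/51 = 44/255; P(X+Y=5) = (5/17)×(1/3) + (1/17)×(1/15) + (4/17)×(4/15) = 5/51 + 1/255 + 16/255 = 14/85; P(X+Y=6) = (1/17)×(1/3) + (4/17)×(1/15) = 1/51 + 4/255 = 3/85; P(X+Y=7) = (4/17)×(1/3) = 4/51. PMF: [4/51, 31/255, 41/255, 16/85, 44/255, 14/85, 3/85, 4/51] (sums to 1 ✓)

[4/51, 31/255, 41/255, 16/85, 44/255, 14/85, 3/85, 4/51]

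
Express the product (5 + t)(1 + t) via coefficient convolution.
Ascending coefficients: a = [5, 1], b = [1, 1]. c[0] = 5×1 = 5; c[1] = 5×1 + 1×1 = 6; c[2] = 1×1 = 1. Result coefficients: [5, 6, 1] → 5 + 6t + t^2

5 + 6t + t^2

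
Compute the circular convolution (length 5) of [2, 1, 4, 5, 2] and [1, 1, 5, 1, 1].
Use y[k] = Σ_j u[j]·v[(k-j) mod 5]. y[0] = 2×1 + 1×1 + 4×1 + 5×5 + 2×1 = 34; y[1] = 2×1 + 1×1 + 4×1 + 5×1 + 2×5 = 22; y[2] = 2×5 + 1×1 + 4×1 + 5×1 + 2×1 = 22; y[3] = 2×1 + 1×5 + 4×1 + 5×1 + 2×1 = 18; y[4] = 2×1 + 1×1 + 4×5 + 5×1 + 2×1 = 30. Result: [34, 22, 22, 18, 30]

[34, 22, 22, 18, 30]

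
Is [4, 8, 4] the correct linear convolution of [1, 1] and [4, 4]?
Recompute linear convolution of [1, 1] and [4, 4]: y[0] = 1×4 = 4; y[1] = 1×4 + 1×4 = 8; y[2] = 1×4 = 4 → [4, 8, 4]. Given [4, 8, 4] matches, so answer: Yes

Yes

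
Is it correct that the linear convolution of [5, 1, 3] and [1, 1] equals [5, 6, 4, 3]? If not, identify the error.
Recompute linear convolution of [5, 1, 3] and [1, 1]: y[0] = 5×1 = 5; y[1] = 5×1 + 1×1 = 6; y[2] = 1×1 + 3×1 = 4; y[3] = 3×1 = 3 → [5, 6, 4, 3]. Given [5, 6, 4, 3] matches, so answer: Yes

Yes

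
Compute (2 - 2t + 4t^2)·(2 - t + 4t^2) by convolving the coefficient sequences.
Ascending coefficients: a = [2, -2, 4], b = [2, -1, 4]. c[0] = 2×2 = 4; c[1] = 2×-1 + -2×2 = -6; c[2] = 2×4 + -2×-1 + 4×2 = 18; c[3] = -2×4 + 4×-1 = -12; c[4] = 4×4 = 16. Result coefficients: [4, -6, 18, -12, 16] → 4 - 6t + 18t^2 - 12t^3 + 16t^4

4 - 6t + 18t^2 - 12t^3 + 16t^4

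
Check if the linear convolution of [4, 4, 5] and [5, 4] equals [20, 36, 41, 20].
Recompute linear convolution of [4, 4, 5] and [5, 4]: y[0] = 4×5 = 20; y[1] = 4×4 + 4×5 = 36; y[2] = 4×4 + 5×5 = 41; y[3] = 5×4 = 20 → [20, 36, 41, 20]. Given [20, 36, 41, 20] matches, so answer: Yes

Yes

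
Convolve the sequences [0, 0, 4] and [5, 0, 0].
y[0] = 0×5 = 0; y[1] = 0×0 + 0×5 = 0; y[2] = 0×0 + 0×0 + 4×5 = 20; y[3] = 0×0 + 4×0 = 0; y[4] = 4×0 = 0

[0, 0, 20, 0, 0]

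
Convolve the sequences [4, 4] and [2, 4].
y[0] = 4×2 = 8; y[1] = 4×4 + 4×2 = 24; y[2] = 4×4 = 16

[8, 24, 16]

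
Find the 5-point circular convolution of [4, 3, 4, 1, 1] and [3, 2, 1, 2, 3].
Use y[k] = Σ_j u[j]·v[(k-j) mod 5]. y[0] = 4×3 + 3×3 + 4×2 + 1×1 + 1×2 = 32; y[1] = 4×2 + 3×3 + 4×3 + 1×2 + 1×1 = 32; y[2] = 4×1 + 3×2 + 4×3 + 1×3 + 1×2 = 27; y[3] = 4×2 + 3×1 + 4×2 + 1×3 + 1×3 = 25; y[4] = 4×3 + 3×2 + 4×1 + 1×2 + 1×3 = 27. Result: [32, 32, 27, 25, 27]

[32, 32, 27, 25, 27]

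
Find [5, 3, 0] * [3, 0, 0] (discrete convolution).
y[0] = 5×3 = 15; y[1] = 5×0 + 3×3 = 9; y[2] = 5×0 + 3×0 + 0×3 = 0; y[3] = 3×0 + 0×0 = 0; y[4] = 0×0 = 0

[15, 9, 0, 0, 0]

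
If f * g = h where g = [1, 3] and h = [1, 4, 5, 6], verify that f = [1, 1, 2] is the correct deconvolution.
Forward-compute [1, 1, 2] * [1, 3]: h[0] = 1×1 = 1; h[1] = 1×3 + 1×1 = 4; h[2] = 1×3 + 2×1 = 5; h[3] = 2×3 = 6 → [1, 4, 5, 6]. Matches given h = [1, 4, 5, 6], so verified.

Verified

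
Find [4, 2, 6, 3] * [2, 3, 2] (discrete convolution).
y[0] = 4×2 = 8; y[1] = 4×3 + 2×2 = 16; y[2] = 4×2 + 2×3 + 6×2 = 26; y[3] = 2×2 + 6×3 + 3×2 = 28; y[4] = 6×2 + 3×3 = 21; y[5] = 3×2 = 6

[8, 16, 26, 28, 21, 6]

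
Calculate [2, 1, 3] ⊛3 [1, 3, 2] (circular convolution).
Use y[k] = Σ_j u[j]·v[(k-j) mod 3]. y[0] = 2×1 + 1×2 + 3×3 = 13; y[1] = 2×3 + 1×1 + 3×2 = 13; y[2] = 2×2 + 1×3 + 3×1 = 10. Result: [13, 13, 10]

[13, 13, 10]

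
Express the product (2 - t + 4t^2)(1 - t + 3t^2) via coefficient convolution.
Ascending coefficients: a = [2, -1, 4], b = [1, -1, 3]. c[0] = 2×1 = 2; c[1] = 2×-1 + -1×1 = -3; c[2] = 2×3 + -1×-1 + 4×1 = 11; c[3] = -1×3 + 4×-1 = -7; c[4] = 4×3 = 12. Result coefficients: [2, -3, 11, -7, 12] → 2 - 3t + 11t^2 - 7t^3 + 12t^4

2 - 3t + 11t^2 - 7t^3 + 12t^4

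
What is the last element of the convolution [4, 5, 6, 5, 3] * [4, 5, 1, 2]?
Use y[k] = Σ_i a[i]·b[k-i] at k=7. y[7] = 3×2 = 6

6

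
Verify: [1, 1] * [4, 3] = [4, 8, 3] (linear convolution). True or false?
Recompute linear convolution of [1, 1] and [4, 3]: y[0] = 1×4 = 4; y[1] = 1×3 + 1×4 = 7; y[2] = 1×3 = 3 → [4, 7, 3]. Compare to given [4, 8, 3]: they differ at index 1: given 8, correct 7, so answer: No

No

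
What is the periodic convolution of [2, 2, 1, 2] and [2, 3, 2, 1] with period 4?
Use y[k] = Σ_j x[j]·h[(k-j) mod 4]. y[0] = 2×2 + 2×1 + 1×2 + 2×3 = 14; y[1] = 2×3 + 2×2 + 1×1 + 2×2 = 15; y[2] = 2×2 + 2×3 + 1×2 + 2×1 = 14; y[3] = 2×1 + 2×2 + 1×3 + 2×2 = 13. Result: [14, 15, 14, 13]

[14, 15, 14, 13]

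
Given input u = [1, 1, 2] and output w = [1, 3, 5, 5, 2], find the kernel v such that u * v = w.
Output length 5 = len(u) + len(v) - 1 ⇒ len(v) = 3. Solve v forward using v[k] = (w[k] - Σ_{i≥1} u[i]·v[k-i]) / u[0]: v[0] = w[0] / u[0] = 1 / 1 = 1; v[1] = (w[1] - 1×1) / u[0] = (3 - 1×1) / 1 = 2; v[2] = (w[2] - 1×2 - 2×1) / u[0] = (5 - 1×2 - 2×1) / 1 = 1. So v = [1, 2, 1]. Forward-check [1, 1, 2] * [1, 2, 1]: w[0] = 1×1 = 1; w[1] = 1×2 + 1×1 = 3; w[2] = 1×1 + 1×2 + 2×1 = 5; w[3] = 1×1 + 2×2 = 5; w[4] = 2×1 = 2 → [1, 3, 5, 5, 2] ✓

[1, 2, 1]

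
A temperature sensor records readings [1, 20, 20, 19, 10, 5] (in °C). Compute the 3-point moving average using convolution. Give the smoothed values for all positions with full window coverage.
3-point moving average kernel = [1, 1, 1]. Apply in 'valid' mode (full window coverage): avg[0] = (1 + 20 + 20) / 3 = 13.67; avg[1] = (20 + 20 + 19) / 3 = 19.67; avg[2] = (20 + 19 + 10) / 3 = 16.33; avg[3] = (19 + 10 + 5) / 3 = 11.33. Smoothed values: [13.67, 19.67, 16.33, 11.33]

[13.67, 19.67, 16.33, 11.33]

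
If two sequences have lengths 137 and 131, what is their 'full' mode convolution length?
Linear/full convolution length: m + n - 1 = 137 + 131 - 1 = 267

267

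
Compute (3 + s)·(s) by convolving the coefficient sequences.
Ascending coefficients: a = [3, 1], b = [0, 1]. c[0] = 3×0 = 0; c[1] = 3×1 + 1×0 = 3; c[2] = 1×1 = 1. Result coefficients: [0, 3, 1] → 3s + s^2

3s + s^2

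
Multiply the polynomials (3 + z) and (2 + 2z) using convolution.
Ascending coefficients: a = [3, 1], b = [2, 2]. c[0] = 3×2 = 6; c[1] = 3×2 + 1×2 = 8; c[2] = 1×2 = 2. Result coefficients: [6, 8, 2] → 6 + 8z + 2z^2

6 + 8z + 2z^2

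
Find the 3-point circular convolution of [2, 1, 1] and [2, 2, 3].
Use y[k] = Σ_j u[j]·v[(k-j) mod 3]. y[0] = 2×2 + 1×3 + 1×2 = 9; y[1] = 2×2 + 1×2 + 1×3 = 9; y[2] = 2×3 + 1×2 + 1×2 = 10. Result: [9, 9, 10]

[9, 9, 10]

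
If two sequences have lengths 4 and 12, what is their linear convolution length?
Linear/full convolution length: m + n - 1 = 4 + 12 - 1 = 15

15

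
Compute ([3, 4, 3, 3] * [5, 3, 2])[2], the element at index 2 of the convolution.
Use y[k] = Σ_i a[i]·b[k-i] at k=2. y[2] = 3×2 + 4×3 + 3×5 = 33

33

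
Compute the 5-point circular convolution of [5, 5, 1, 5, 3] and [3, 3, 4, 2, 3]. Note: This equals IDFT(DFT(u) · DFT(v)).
Either evaluate y[k] = Σ_j u[j]·v[(k-j) mod 5] directly, or use IDFT(DFT(u) · DFT(v)). y[0] = 5×3 + 5×3 + 1×2 + 5×4 + 3×3 = 61; y[1] = 5×3 + 5×3 + 1×3 + 5×2 + 3×4 = 55; y[2] = 5×4 + 5×3 + 1×3 + 5×3 + 3×2 = 59; y[3] = 5×2 + 5×4 + 1×3 + 5×3 + 3×3 = 57; y[4] = 5×3 + 5×2 + 1×4 + 5×3 + 3×3 = 53. Result: [61, 55, 59, 57, 53]

[61, 55, 59, 57, 53]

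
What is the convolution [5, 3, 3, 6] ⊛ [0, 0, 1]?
y[0] = 5×0 = 0; y[1] = 5×0 + 3×0 = 0; y[2] = 5×1 + 3×0 + 3×0 = 5; y[3] = 3×1 + 3×0 + 6×0 = 3; y[4] = 3×1 + 6×0 = 3; y[5] = 6×1 = 6

[0, 0, 5, 3, 3, 6]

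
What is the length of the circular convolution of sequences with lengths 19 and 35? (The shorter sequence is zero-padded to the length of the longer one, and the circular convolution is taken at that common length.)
Circular convolution (zero-padding the shorter input) has length max(m, n) = max(19, 35) = 35

35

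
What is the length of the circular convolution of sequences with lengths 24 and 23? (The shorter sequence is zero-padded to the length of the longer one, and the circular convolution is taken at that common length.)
Circular convolution (zero-padding the shorter input) has length max(m, n) = max(24, 23) = 24

24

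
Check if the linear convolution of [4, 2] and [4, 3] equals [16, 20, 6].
Recompute linear convolution of [4, 2] and [4, 3]: y[0] = 4×4 = 16; y[1] = 4×3 + 2×4 = 20; y[2] = 2×3 = 6 → [16, 20, 6]. Given [16, 20, 6] matches, so answer: Yes

Yes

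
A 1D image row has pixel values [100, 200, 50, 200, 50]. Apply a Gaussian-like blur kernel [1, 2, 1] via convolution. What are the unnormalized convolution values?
Convolve image row [100, 200, 50, 200, 50] with kernel [1, 2, 1]: y[0] = 100×1 = 100; y[1] = 100×2 + 200×1 = 400; y[2] = 100×1 + 200×2 + 50×1 = 550; y[3] = 200×1 + 50×2 + 200×1 = 500; y[4] = 50×1 + 200×2 + 50×1 = 500; y[5] = 200×1 + 50×2 = 300; y[6] = 50×1 = 50 → [100, 400, 550, 500, 500, 300, 50]. Normalization factor = sum(kernel) = 4.

[100, 400, 550, 500, 500, 300, 50]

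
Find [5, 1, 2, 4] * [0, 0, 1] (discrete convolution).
y[0] = 5×0 = 0; y[1] = 5×0 + 1×0 = 0; y[2] = 5×1 + 1×0 + 2×0 = 5; y[3] = 1×1 + 2×0 + 4×0 = 1; y[4] = 2×1 + 4×0 = 2; y[5] = 4×1 = 4

[0, 0, 5, 1, 2, 4]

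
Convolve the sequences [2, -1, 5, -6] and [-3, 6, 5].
y[0] = 2×-3 = -6; y[1] = 2×6 + -1×-3 = 15; y[2] = 2×5 + -1×6 + 5×-3 = -11; y[3] = -1×5 + 5×6 + -6×-3 = 43; y[4] = 5×5 + -6×6 = -11; y[5] = -6×5 = -30

[-6, 15, -11, 43, -11, -30]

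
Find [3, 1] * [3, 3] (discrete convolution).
y[0] = 3×3 = 9; y[1] = 3×3 + 1×3 = 12; y[2] = 1×3 = 3

[9, 12, 3]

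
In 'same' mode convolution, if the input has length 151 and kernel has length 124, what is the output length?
'Same' mode returns an output with the same length as the input: 151

151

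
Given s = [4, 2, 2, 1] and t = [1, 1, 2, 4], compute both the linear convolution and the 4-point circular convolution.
Linear: y_lin[0] = 4×1 = 4; y_lin[1] = 4×1 + 2×1 = 6; y_lin[2] = 4×2 + 2×1 + 2×1 = 12; y_lin[3] = 4×4 + 2×2 + 2×1 + 1×1 = 23; y_lin[4] = 2×4 + 2×2 + 1×1 = 13; y_lin[5] = 2×4 + 1×2 = 10; y_lin[6] = 1×4 = 4 → [4, 6, 12, 23, 13, 10, 4]. Circular (length 4): y[0] = 4×1 + 2×4 + 2×2 + 1×1 = 17; y[1] = 4×1 + 2×1 + 2×4 + 1×2 = 16; y[2] = 4×2 + 2×1 + 2×1 + 1×4 = 16; y[3] = 4×4 + 2×2 + 2×1 + 1×1 = 23 → [17, 16, 16, 23]

Linear: [4, 6, 12, 23, 13, 10, 4], Circular: [17, 16, 16, 23]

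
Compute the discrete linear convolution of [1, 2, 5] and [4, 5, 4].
y[0] = 1×4 = 4; y[1] = 1×5 + 2×4 = 13; y[2] = 1×4 + 2×5 + 5×4 = 34; y[3] = 2×4 + 5×5 = 33; y[4] = 5×4 = 20

[4, 13, 34, 33, 20]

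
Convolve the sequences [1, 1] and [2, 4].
y[0] = 1×2 = 2; y[1] = 1×4 + 1×2 = 6; y[2] = 1×4 = 4

[2, 6, 4]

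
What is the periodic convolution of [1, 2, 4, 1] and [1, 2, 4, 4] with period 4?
Use y[k] = Σ_j x[j]·h[(k-j) mod 4]. y[0] = 1×1 + 2×4 + 4×4 + 1×2 = 27; y[1] = 1×2 + 2×1 + 4×4 + 1×4 = 24; y[2] = 1×4 + 2×2 + 4×1 + 1×4 = 16; y[3] = 1×4 + 2×4 + 4×2 + 1×1 = 21. Result: [27, 24, 16, 21]

[27, 24, 16, 21]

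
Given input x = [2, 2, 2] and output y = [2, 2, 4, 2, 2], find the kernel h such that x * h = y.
Output length 5 = len(x) + len(h) - 1 ⇒ len(h) = 3. Solve h forward using h[k] = (y[k] - Σ_{i≥1} x[i]·h[k-i]) / x[0]: h[0] = y[0] / x[0] = 2 / 2 = 1; h[1] = (y[1] - 2×1) / x[0] = (2 - 2×1) / 2 = 0; h[2] = (y[2] - 2×0 - 2×1) / x[0] = (4 - 2×0 - 2×1) / 2 = 1. So h = [1, 0, 1]. Forward-check [2, 2, 2] * [1, 0, 1]: y[0] = 2×1 = 2; y[1] = 2×0 + 2×1 = 2; y[2] = 2×1 + 2×0 + 2×1 = 4; y[3] = 2×1 + 2×0 = 2; y[4] = 2×1 = 2 → [2, 2, 4, 2, 2] ✓

[1, 0, 1]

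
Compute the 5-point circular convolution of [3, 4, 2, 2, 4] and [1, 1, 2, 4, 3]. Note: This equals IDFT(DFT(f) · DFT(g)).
Either evaluate y[k] = Σ_j f[j]·g[(k-j) mod 5] directly, or use IDFT(DFT(f) · DFT(g)). y[0] = 3×1 + 4×3 + 2×4 + 2×2 + 4×1 = 31; y[1] = 3×1 + 4×1 + 2×3 + 2×4 + 4×2 = 29; y[2] = 3×2 + 4×1 + 2×1 + 2×3 + 4×4 = 34; y[3] = 3×4 + 4×2 + 2×1 + 2×1 + 4×3 = 36; y[4] = 3×3 + 4×4 + 2×2 + 2×1 + 4×1 = 35. Result: [31, 29, 34, 36, 35]

[31, 29, 34, 36, 35]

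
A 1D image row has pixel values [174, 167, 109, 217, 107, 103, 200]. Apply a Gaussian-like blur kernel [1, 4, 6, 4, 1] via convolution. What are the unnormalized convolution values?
Convolve image row [174, 167, 109, 217, 107, 103, 200] with kernel [1, 4, 6, 4, 1]: y[0] = 174×1 = 174; y[1] = 174×4 + 167×1 = 863; y[2] = 174×6 + 167×4 + 109×1 = 1821; y[3] = 174×4 + 167×6 + 109×4 + 217×1 = 2351; y[4] = 174×1 + 167×4 + 109×6 + 217×4 + 107×1 = 2471; y[5] = 167×1 + 109×4 + 217×6 + 107×4 + 103×1 = 2436; y[6] = 109×1 + 217×4 + 107×6 + 103×4 + 200×1 = 2231; y[7] = 217×1 + 107×4 + 103×6 + 200×4 = 2063; y[8] = 107×1 + 103×4 + 200×6 = 1719; y[9] = 103×1 + 200×4 = 903; y[10] = 200×1 = 200 → [174, 863, 1821, 2351, 2471, 2436, 2231, 2063, 1719, 903, 200]. Normalization factor = sum(kernel) = 16.

[174, 863, 1821, 2351, 2471, 2436, 2231, 2063, 1719, 903, 200]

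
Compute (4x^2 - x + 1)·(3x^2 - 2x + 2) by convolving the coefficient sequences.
Ascending coefficients: a = [1, -1, 4], b = [2, -2, 3]. c[0] = 1×2 = 2; c[1] = 1×-2 + -1×2 = -4; c[2] = 1×3 + -1×-2 + 4×2 = 13; c[3] = -1×3 + 4×-2 = -11; c[4] = 4×3 = 12. Result coefficients: [2, -4, 13, -11, 12] → 12x^4 - 11x^3 + 13x^2 - 4x + 2

12x^4 - 11x^3 + 13x^2 - 4x + 2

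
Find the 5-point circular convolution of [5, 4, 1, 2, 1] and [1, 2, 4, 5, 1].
Use y[k] = Σ_j u[j]·v[(k-j) mod 5]. y[0] = 5×1 + 4×1 + 1×5 + 2×4 + 1×2 = 24; y[1] = 5×2 + 4×1 + 1×1 + 2×5 + 1×4 = 29; y[2] = 5×4 + 4×2 + 1×1 + 2×1 + 1×5 = 36; y[3] = 5×5 + 4×4 + 1×2 + 2×1 + 1×1 = 46; y[4] = 5×1 + 4×5 + 1×4 + 2×2 + 1×1 = 34. Result: [24, 29, 36, 46, 34]

[24, 29, 36, 46, 34]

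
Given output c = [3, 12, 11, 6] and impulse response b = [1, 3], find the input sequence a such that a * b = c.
Deconvolve c=[3, 12, 11, 6] by b=[1, 3]. Since b[0]=1, solve forward: a[0] = c[0] / 1 = 3; a[1] = (c[1] - 3×3) / 1 = 3; a[2] = (c[2] - 3×3) / 1 = 2. So a = [3, 3, 2]. Check by forward convolution: c[0] = 3×1 = 3; c[1] = 3×3 + 3×1 = 12; c[2] = 3×3 + 2×1 = 11; c[3] = 2×3 = 6

[3, 3, 2]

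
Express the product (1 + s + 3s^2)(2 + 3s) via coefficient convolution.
Ascending coefficients: a = [1, 1, 3], b = [2, 3]. c[0] = 1×2 = 2; c[1] = 1×3 + 1×2 = 5; c[2] = 1×3 + 3×2 = 9; c[3] = 3×3 = 9. Result coefficients: [2, 5, 9, 9] → 2 + 5s + 9s^2 + 9s^3

2 + 5s + 9s^2 + 9s^3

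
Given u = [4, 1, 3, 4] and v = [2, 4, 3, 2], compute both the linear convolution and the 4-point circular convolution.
Linear: y_lin[0] = 4×2 = 8; y_lin[1] = 4×4 + 1×2 = 18; y_lin[2] = 4×3 + 1×4 + 3×2 = 22; y_lin[3] = 4×2 + 1×3 + 3×4 + 4×2 = 31; y_lin[4] = 1×2 + 3×3 + 4×4 = 27; y_lin[5] = 3×2 + 4×3 = 18; y_lin[6] = 4×2 = 8 → [8, 18, 22, 31, 27, 18, 8]. Circular (length 4): y[0] = 4×2 + 1×2 + 3×3 + 4×4 = 35; y[1] = 4×4 + 1×2 + 3×2 + 4×3 = 36; y[2] = 4×3 + 1×4 + 3×2 + 4×2 = 30; y[3] = 4×2 + 1×3 + 3×4 + 4×2 = 31 → [35, 36, 30, 31]

Linear: [8, 18, 22, 31, 27, 18, 8], Circular: [35, 36, 30, 31]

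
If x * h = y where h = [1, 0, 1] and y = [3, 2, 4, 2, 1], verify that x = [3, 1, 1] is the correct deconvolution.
Forward-compute [3, 1, 1] * [1, 0, 1]: y[0] = 3×1 = 3; y[1] = 3×0 + 1×1 = 1; y[2] = 3×1 + 1×0 + 1×1 = 4; y[3] = 1×1 + 1×0 = 1; y[4] = 1×1 = 1 → [3, 1, 4, 1, 1]. Does not match given y = [3, 2, 4, 2, 1].

Not verified. [3, 1, 1] * [1, 0, 1] = [3, 1, 4, 1, 1], which differs from [3, 2, 4, 2, 1] at index 1.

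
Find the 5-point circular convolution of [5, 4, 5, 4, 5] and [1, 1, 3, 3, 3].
Use y[k] = Σ_j x[j]·h[(k-j) mod 5]. y[0] = 5×1 + 4×3 + 5×3 + 4×3 + 5×1 = 49; y[1] = 5×1 + 4×1 + 5×3 + 4×3 + 5×3 = 51; y[2] = 5×3 + 4×1 + 5×1 + 4×3 + 5×3 = 51; y[3] = 5×3 + 4×3 + 5×1 + 4×1 + 5×3 = 51; y[4] = 5×3 + 4×3 + 5×3 + 4×1 + 5×1 = 51. Result: [49, 51, 51, 51, 51]

[49, 51, 51, 51, 51]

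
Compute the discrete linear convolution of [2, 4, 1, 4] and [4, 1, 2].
y[0] = 2×4 = 8; y[1] = 2×1 + 4×4 = 18; y[2] = 2×2 + 4×1 + 1×4 = 12; y[3] = 4×2 + 1×1 + 4×4 = 25; y[4] = 1×2 + 4×1 = 6; y[5] = 4×2 = 8

[8, 18, 12, 25, 6, 8]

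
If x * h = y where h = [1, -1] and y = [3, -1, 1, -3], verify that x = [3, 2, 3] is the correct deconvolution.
Forward-compute [3, 2, 3] * [1, -1]: y[0] = 3×1 = 3; y[1] = 3×-1 + 2×1 = -1; y[2] = 2×-1 + 3×1 = 1; y[3] = 3×-1 = -3 → [3, -1, 1, -3]. Matches given y = [3, -1, 1, -3], so verified.

Verified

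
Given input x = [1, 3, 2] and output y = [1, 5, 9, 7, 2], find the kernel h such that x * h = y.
Output length 5 = len(x) + len(h) - 1 ⇒ len(h) = 3. Solve h forward using h[k] = (y[k] - Σ_{i≥1} x[i]·h[k-i]) / x[0]: h[0] = y[0] / x[0] = 1 / 1 = 1; h[1] = (y[1] - 3×1) / x[0] = (5 - 3×1) / 1 = 2; h[2] = (y[2] - 3×2 - 2×1) / x[0] = (9 - 3×2 - 2×1) / 1 = 1. So h = [1, 2, 1]. Forward-check [1, 3, 2] * [1, 2, 1]: y[0] = 1×1 = 1; y[1] = 1×2 + 3×1 = 5; y[2] = 1×1 + 3×2 + 2×1 = 9; y[3] = 3×1 + 2×2 = 7; y[4] = 2×1 = 2 → [1, 5, 9, 7, 2] ✓

[1, 2, 1]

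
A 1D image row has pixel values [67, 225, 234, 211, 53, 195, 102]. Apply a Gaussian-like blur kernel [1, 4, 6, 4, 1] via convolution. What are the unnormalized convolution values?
Convolve image row [67, 225, 234, 211, 53, 195, 102] with kernel [1, 4, 6, 4, 1]: y[0] = 67×1 = 67; y[1] = 67×4 + 225×1 = 493; y[2] = 67×6 + 225×4 + 234×1 = 1536; y[3] = 67×4 + 225×6 + 234×4 + 211×1 = 2765; y[4] = 67×1 + 225×4 + 234×6 + 211×4 + 53×1 = 3268; y[5] = 225×1 + 234×4 + 211×6 + 53×4 + 195×1 = 2834; y[6] = 234×1 + 211×4 + 53×6 + 195×4 + 102×1 = 2278; y[7] = 211×1 + 53×4 + 195×6 + 102×4 = 2001; y[8] = 53×1 + 195×4 + 102×6 = 1445; y[9] = 195×1 + 102×4 = 603; y[10] = 102×1 = 102 → [67, 493, 1536, 2765, 3268, 2834, 2278, 2001, 1445, 603, 102]. Normalization factor = sum(kernel) = 16.

[67, 493, 1536, 2765, 3268, 2834, 2278, 2001, 1445, 603, 102]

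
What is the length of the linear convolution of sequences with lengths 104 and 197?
Linear/full convolution length: m + n - 1 = 104 + 197 - 1 = 300

300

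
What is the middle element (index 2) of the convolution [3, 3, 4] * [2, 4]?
Use y[k] = Σ_i a[i]·b[k-i] at k=2. y[2] = 3×4 + 4×2 = 20

20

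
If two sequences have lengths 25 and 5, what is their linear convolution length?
Linear/full convolution length: m + n - 1 = 25 + 5 - 1 = 29

29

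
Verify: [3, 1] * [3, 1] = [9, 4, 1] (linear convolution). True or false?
Recompute linear convolution of [3, 1] and [3, 1]: y[0] = 3×3 = 9; y[1] = 3×1 + 1×3 = 6; y[2] = 1×1 = 1 → [9, 6, 1]. Compare to given [9, 4, 1]: they differ at index 1: given 4, correct 6, so answer: No

No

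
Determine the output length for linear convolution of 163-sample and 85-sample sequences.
Linear/full convolution length: m + n - 1 = 163 + 85 - 1 = 247

247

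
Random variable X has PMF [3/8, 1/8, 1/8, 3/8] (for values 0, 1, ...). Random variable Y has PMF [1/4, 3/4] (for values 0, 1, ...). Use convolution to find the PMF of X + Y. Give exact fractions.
P(X+Y=k) = Σ_i P(X=i)·P(Y=k-i) — a convolution of [3/8, 1/8, 1/8, 3/8] and [1/4, 3/4]. P(X+Y=0) = (3/8)×(1/4) = 3/32; P(X+Y=1) = (3/8)×(3/4) + (1/8)×(1/4) = 9/32 + 1/32 = 5/16; P(X+Y=2) = (1/8)×(3/4) + (1/8)×(1/4) = 3/32 + 1/32 = 1/8; P(X+Y=3) = (1/8)×(3/4) + (3/8)×(1/4) = 3/32 + 3/32 = 3/16; P(X+Y=4) = (3/8)×(3/4) = 9/32. PMF: [3/32, 5/16, 1/8, 3/16, 9/32] (sums to 1 ✓)

[3/32, 5/16, 1/8, 3/16, 9/32]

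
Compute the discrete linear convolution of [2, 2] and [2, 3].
y[0] = 2×2 = 4; y[1] = 2×3 + 2×2 = 10; y[2] = 2×3 = 6

[4, 10, 6]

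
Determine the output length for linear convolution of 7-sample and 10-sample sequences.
Linear/full convolution length: m + n - 1 = 7 + 10 - 1 = 16

16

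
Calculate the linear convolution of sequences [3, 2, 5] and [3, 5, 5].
y[0] = 3×3 = 9; y[1] = 3×5 + 2×3 = 21; y[2] = 3×5 + 2×5 + 5×3 = 40; y[3] = 2×5 + 5×5 = 35; y[4] = 5×5 = 25

[9, 21, 40, 35, 25]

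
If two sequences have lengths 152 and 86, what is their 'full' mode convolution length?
Linear/full convolution length: m + n - 1 = 152 + 86 - 1 = 237

237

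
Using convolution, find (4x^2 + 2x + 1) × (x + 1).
Ascending coefficients: a = [1, 2, 4], b = [1, 1]. c[0] = 1×1 = 1; c[1] = 1×1 + 2×1 = 3; c[2] = 2×1 + 4×1 = 6; c[3] = 4×1 = 4. Result coefficients: [1, 3, 6, 4] → 4x^3 + 6x^2 + 3x + 1

4x^3 + 6x^2 + 3x + 1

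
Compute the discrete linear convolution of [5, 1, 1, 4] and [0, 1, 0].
y[0] = 5×0 = 0; y[1] = 5×1 + 1×0 = 5; y[2] = 5×0 + 1×1 + 1×0 = 1; y[3] = 1×0 + 1×1 + 4×0 = 1; y[4] = 1×0 + 4×1 = 4; y[5] = 4×0 = 0

[0, 5, 1, 1, 4, 0]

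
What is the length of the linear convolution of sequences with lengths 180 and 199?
Linear/full convolution length: m + n - 1 = 180 + 199 - 1 = 378

378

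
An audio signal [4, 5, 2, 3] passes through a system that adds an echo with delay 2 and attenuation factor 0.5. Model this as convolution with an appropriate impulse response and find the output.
Direct-path + delayed-attenuated-path model → impulse response h = [1, 0, 0.5] (1 at lag 0, 0.5 at lag 2). Output y[n] = x[n] + 0.5·x[n - 2] (with x[n] = 0 outside 0..3): y[0] = 4 + 0.5×0 = 4; y[1] = 5 + 0.5×0 = 5; y[2] = 2 + 0.5×4 = 4.0; y[3] = 3 + 0.5×5 = 5.5; y[4] = 0 + 0.5×2 = 1.0; y[5] = 0 + 0.5×3 = 1.5. So y = [4, 5, 4.0, 5.5, 1.0, 1.5]

[4, 5, 4.0, 5.5, 1.0, 1.5]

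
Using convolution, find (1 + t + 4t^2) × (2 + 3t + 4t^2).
Ascending coefficients: a = [1, 1, 4], b = [2, 3, 4]. c[0] = 1×2 = 2; c[1] = 1×3 + 1×2 = 5; c[2] = 1×4 + 1×3 + 4×2 = 15; c[3] = 1×4 + 4×3 = 16; c[4] = 4×4 = 16. Result coefficients: [2, 5, 15, 16, 16] → 2 + 5t + 15t^2 + 16t^3 + 16t^4

2 + 5t + 15t^2 + 16t^3 + 16t^4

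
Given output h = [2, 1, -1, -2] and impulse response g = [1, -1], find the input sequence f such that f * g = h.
Deconvolve h=[2, 1, -1, -2] by g=[1, -1]. Since g[0]=1, solve forward: f[0] = h[0] / 1 = 2; f[1] = (h[1] - 2×-1) / 1 = 3; f[2] = (h[2] - 3×-1) / 1 = 2. So f = [2, 3, 2]. Check by forward convolution: h[0] = 2×1 = 2; h[1] = 2×-1 + 3×1 = 1; h[2] = 3×-1 + 2×1 = -1; h[3] = 2×-1 = -2

[2, 3, 2]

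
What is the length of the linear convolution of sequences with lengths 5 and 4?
Linear/full convolution length: m + n - 1 = 5 + 4 - 1 = 8

8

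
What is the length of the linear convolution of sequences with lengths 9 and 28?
Linear/full convolution length: m + n - 1 = 9 + 28 - 1 = 36

36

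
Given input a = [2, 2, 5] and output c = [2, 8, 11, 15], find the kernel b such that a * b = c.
Output length 4 = len(a) + len(b) - 1 ⇒ len(b) = 2. Solve b forward using b[k] = (c[k] - Σ_{i≥1} a[i]·b[k-i]) / a[0]: b[0] = c[0] / a[0] = 2 / 2 = 1; b[1] = (c[1] - 2×1) / a[0] = (8 - 2×1) / 2 = 3. So b = [1, 3]. Forward-check [2, 2, 5] * [1, 3]: c[0] = 2×1 = 2; c[1] = 2×3 + 2×1 = 8; c[2] = 2×3 + 5×1 = 11; c[3] = 5×3 = 15 → [2, 8, 11, 15] ✓

[1, 3]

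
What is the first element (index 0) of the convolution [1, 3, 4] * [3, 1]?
Use y[k] = Σ_i a[i]·b[k-i] at k=0. y[0] = 1×3 = 3

3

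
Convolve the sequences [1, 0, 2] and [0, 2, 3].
y[0] = 1×0 = 0; y[1] = 1×2 + 0×0 = 2; y[2] = 1×3 + 0×2 + 2×0 = 3; y[3] = 0×3 + 2×2 = 4; y[4] = 2×3 = 6

[0, 2, 3, 4, 6]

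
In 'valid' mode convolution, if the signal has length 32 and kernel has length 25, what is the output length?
'Valid' mode counts only positions where the kernel fully overlaps the signal: m - n + 1 = 32 - 25 + 1 = 8

8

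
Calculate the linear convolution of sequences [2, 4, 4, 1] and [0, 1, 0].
y[0] = 2×0 = 0; y[1] = 2×1 + 4×0 = 2; y[2] = 2×0 + 4×1 + 4×0 = 4; y[3] = 4×0 + 4×1 + 1×0 = 4; y[4] = 4×0 + 1×1 = 1; y[5] = 1×0 = 0

[0, 2, 4, 4, 1, 0]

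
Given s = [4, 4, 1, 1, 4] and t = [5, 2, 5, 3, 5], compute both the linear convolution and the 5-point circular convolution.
Linear: y_lin[0] = 4×5 = 20; y_lin[1] = 4×2 + 4×5 = 28; y_lin[2] = 4×5 + 4×2 + 1×5 = 33; y_lin[3] = 4×3 + 4×5 + 1×2 + 1×5 = 39; y_lin[4] = 4×5 + 4×3 + 1×5 + 1×2 + 4×5 = 59; y_lin[5] = 4×5 + 1×3 + 1×5 + 4×2 = 36; y_lin[6] = 1×5 + 1×3 + 4×5 = 28; y_lin[7] = 1×5 + 4×3 = 17; y_lin[8] = 4×5 = 20 → [20, 28, 33, 39, 59, 36, 28, 17, 20]. Circular (length 5): y[0] = 4×5 + 4×5 + 1×3 + 1×5 + 4×2 = 56; y[1] = 4×2 + 4×5 + 1×5 + 1×3 + 4×5 = 56; y[2] = 4×5 + 4×2 + 1×5 + 1×5 + 4×3 = 50; y[3] = 4×3 + 4×5 + 1×2 + 1×5 + 4×5 = 59; y[4] = 4×5 + 4×3 + 1×5 + 1×2 + 4×5 = 59 → [56, 56, 50, 59, 59]

Linear: [20, 28, 33, 39, 59, 36, 28, 17, 20], Circular: [56, 56, 50, 59, 59]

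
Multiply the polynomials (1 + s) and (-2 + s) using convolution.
Ascending coefficients: a = [1, 1], b = [-2, 1]. c[0] = 1×-2 = -2; c[1] = 1×1 + 1×-2 = -1; c[2] = 1×1 = 1. Result coefficients: [-2, -1, 1] → -2 - s + s^2

-2 - s + s^2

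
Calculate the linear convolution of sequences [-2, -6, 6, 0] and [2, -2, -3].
y[0] = -2×2 = -4; y[1] = -2×-2 + -6×2 = -8; y[2] = -2×-3 + -6×-2 + 6×2 = 30; y[3] = -6×-3 + 6×-2 + 0×2 = 6; y[4] = 6×-3 + 0×-2 = -18; y[5] = 0×-3 = 0

[-4, -8, 30, 6, -18, 0]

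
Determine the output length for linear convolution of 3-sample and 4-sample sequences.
Linear/full convolution length: m + n - 1 = 3 + 4 - 1 = 6

6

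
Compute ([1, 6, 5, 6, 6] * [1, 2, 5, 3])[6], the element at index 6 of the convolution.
Use y[k] = Σ_i a[i]·b[k-i] at k=6. y[6] = 6×3 + 6×5 = 48

48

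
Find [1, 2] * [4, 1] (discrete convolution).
y[0] = 1×4 = 4; y[1] = 1×1 + 2×4 = 9; y[2] = 2×1 = 2

[4, 9, 2]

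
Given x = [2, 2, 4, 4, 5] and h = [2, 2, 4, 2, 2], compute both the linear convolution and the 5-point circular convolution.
Linear: y_lin[0] = 2×2 = 4; y_lin[1] = 2×2 + 2×2 = 8; y_lin[2] = 2×4 + 2×2 + 4×2 = 20; y_lin[3] = 2×2 + 2×4 + 4×2 + 4×2 = 28; y_lin[4] = 2×2 + 2×2 + 4×4 + 4×2 + 5×2 = 42; y_lin[5] = 2×2 + 4×2 + 4×4 + 5×2 = 38; y_lin[6] = 4×2 + 4×2 + 5×4 = 36; y_lin[7] = 4×2 + 5×2 = 18; y_lin[8] = 5×2 = 10 → [4, 8, 20, 28, 42, 38, 36, 18, 10]. Circular (length 5): y[0] = 2×2 + 2×2 + 4×2 + 4×4 + 5×2 = 42; y[1] = 2×2 + 2×2 + 4×2 + 4×2 + 5×4 = 44; y[2] = 2×4 + 2×2 + 4×2 + 4×2 + 5×2 = 38; y[3] = 2×2 + 2×4 + 4×2 + 4×2 + 5×2 = 38; y[4] = 2×2 + 2×2 + 4×4 + 4×2 + 5×2 = 42 → [42, 44, 38, 38, 42]

Linear: [4, 8, 20, 28, 42, 38, 36, 18, 10], Circular: [42, 44, 38, 38, 42]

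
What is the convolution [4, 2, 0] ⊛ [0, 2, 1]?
y[0] = 4×0 = 0; y[1] = 4×2 + 2×0 = 8; y[2] = 4×1 + 2×2 + 0×0 = 8; y[3] = 2×1 + 0×2 = 2; y[4] = 0×1 = 0

[0, 8, 8, 2, 0]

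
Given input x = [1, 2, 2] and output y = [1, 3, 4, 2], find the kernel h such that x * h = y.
Output length 4 = len(x) + len(h) - 1 ⇒ len(h) = 2. Solve h forward using h[k] = (y[k] - Σ_{i≥1} x[i]·h[k-i]) / x[0]: h[0] = y[0] / x[0] = 1 / 1 = 1; h[1] = (y[1] - 2×1) / x[0] = (3 - 2×1) / 1 = 1. So h = [1, 1]. Forward-check [1, 2, 2] * [1, 1]: y[0] = 1×1 = 1; y[1] = 1×1 + 2×1 = 3; y[2] = 2×1 + 2×1 = 4; y[3] = 2×1 = 2 → [1, 3, 4, 2] ✓

[1, 1]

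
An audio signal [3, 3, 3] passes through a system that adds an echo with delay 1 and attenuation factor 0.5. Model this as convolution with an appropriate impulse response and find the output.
Direct-path + delayed-attenuated-path model → impulse response h = [1, 0.5] (1 at lag 0, 0.5 at lag 1). Output y[n] = x[n] + 0.5·x[n - 1] (with x[n] = 0 outside 0..2): y[0] = 3 + 0.5×0 = 3; y[1] = 3 + 0.5×3 = 4.5; y[2] = 3 + 0.5×3 = 4.5; y[3] = 0 + 0.5×3 = 1.5. So y = [3, 4.5, 4.5, 1.5]

[3, 4.5, 4.5, 1.5]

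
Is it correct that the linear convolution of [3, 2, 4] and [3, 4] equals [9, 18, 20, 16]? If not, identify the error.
Recompute linear convolution of [3, 2, 4] and [3, 4]: y[0] = 3×3 = 9; y[1] = 3×4 + 2×3 = 18; y[2] = 2×4 + 4×3 = 20; y[3] = 4×4 = 16 → [9, 18, 20, 16]. Given [9, 18, 20, 16] matches, so answer: Yes

Yes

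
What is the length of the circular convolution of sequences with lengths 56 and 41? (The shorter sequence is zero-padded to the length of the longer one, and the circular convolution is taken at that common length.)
Circular convolution (zero-padding the shorter input) has length max(m, n) = max(56, 41) = 56

56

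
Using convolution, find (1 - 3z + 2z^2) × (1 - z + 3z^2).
Ascending coefficients: a = [1, -3, 2], b = [1, -1, 3]. c[0] = 1×1 = 1; c[1] = 1×-1 + -3×1 = -4; c[2] = 1×3 + -3×-1 + 2×1 = 8; c[3] = -3×3 + 2×-1 = -11; c[4] = 2×3 = 6. Result coefficients: [1, -4, 8, -11, 6] → 1 - 4z + 8z^2 - 11z^3 + 6z^4

1 - 4z + 8z^2 - 11z^3 + 6z^4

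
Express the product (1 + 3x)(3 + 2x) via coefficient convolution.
Ascending coefficients: a = [1, 3], b = [3, 2]. c[0] = 1×3 = 3; c[1] = 1×2 + 3×3 = 11; c[2] = 3×2 = 6. Result coefficients: [3, 11, 6] → 3 + 11x + 6x^2

3 + 11x + 6x^2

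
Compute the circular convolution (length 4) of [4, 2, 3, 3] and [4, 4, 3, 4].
Use y[k] = Σ_j x[j]·h[(k-j) mod 4]. y[0] = 4×4 + 2×4 + 3×3 + 3×4 = 45; y[1] = 4×4 + 2×4 + 3×4 + 3×3 = 45; y[2] = 4×3 + 2×4 + 3×4 + 3×4 = 44; y[3] = 4×4 + 2×3 + 3×4 + 3×4 = 46. Result: [45, 45, 44, 46]

[45, 45, 44, 46]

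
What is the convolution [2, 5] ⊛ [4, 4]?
y[0] = 2×4 = 8; y[1] = 2×4 + 5×4 = 28; y[2] = 5×4 = 20

[8, 28, 20]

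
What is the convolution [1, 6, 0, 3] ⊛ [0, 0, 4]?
y[0] = 1×0 = 0; y[1] = 1×0 + 6×0 = 0; y[2] = 1×4 + 6×0 + 0×0 = 4; y[3] = 6×4 + 0×0 + 3×0 = 24; y[4] = 0×4 + 3×0 = 0; y[5] = 3×4 = 12

[0, 0, 4, 24, 0, 12]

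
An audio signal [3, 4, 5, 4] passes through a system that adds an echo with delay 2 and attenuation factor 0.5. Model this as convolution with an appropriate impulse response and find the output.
Direct-path + delayed-attenuated-path model → impulse response h = [1, 0, 0.5] (1 at lag 0, 0.5 at lag 2). Output y[n] = x[n] + 0.5·x[n - 2] (with x[n] = 0 outside 0..3): y[0] = 3 + 0.5×0 = 3; y[1] = 4 + 0.5×0 = 4; y[2] = 5 + 0.5×3 = 6.5; y[3] = 4 + 0.5×4 = 6.0; y[4] = 0 + 0.5×5 = 2.5; y[5] = 0 + 0.5×4 = 2.0. So y = [3, 4, 6.5, 6.0, 2.5, 2.0]

[3, 4, 6.5, 6.0, 2.5, 2.0]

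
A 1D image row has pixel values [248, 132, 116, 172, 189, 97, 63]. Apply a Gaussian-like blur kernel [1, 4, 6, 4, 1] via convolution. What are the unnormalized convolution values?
Convolve image row [248, 132, 116, 172, 189, 97, 63] with kernel [1, 4, 6, 4, 1]: y[0] = 248×1 = 248; y[1] = 248×4 + 132×1 = 1124; y[2] = 248×6 + 132×4 + 116×1 = 2132; y[3] = 248×4 + 132×6 + 116×4 + 172×1 = 2420; y[4] = 248×1 + 132×4 + 116×6 + 172×4 + 189×1 = 2349; y[5] = 132×1 + 116×4 + 172×6 + 189×4 + 97×1 = 2481; y[6] = 116×1 + 172×4 + 189×6 + 97×4 + 63×1 = 2389; y[7] = 172×1 + 189×4 + 97×6 + 63×4 = 1762; y[8] = 189×1 + 97×4 + 63×6 = 955; y[9] = 97×1 + 63×4 = 349; y[10] = 63×1 = 63 → [248, 1124, 2132, 2420, 2349, 2481, 2389, 1762, 955, 349, 63]. Normalization factor = sum(kernel) = 16.

[248, 1124, 2132, 2420, 2349, 2481, 2389, 1762, 955, 349, 63]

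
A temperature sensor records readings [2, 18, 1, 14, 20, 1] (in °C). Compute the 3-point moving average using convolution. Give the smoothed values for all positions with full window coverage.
3-point moving average kernel = [1, 1, 1]. Apply in 'valid' mode (full window coverage): avg[0] = (2 + 18 + 1) / 3 = 7.0; avg[1] = (18 + 1 + 14) / 3 = 11.0; avg[2] = (1 + 14 + 20) / 3 = 11.67; avg[3] = (14 + 20 + 1) / 3 = 11.67. Smoothed values: [7.0, 11.0, 11.67, 11.67]

[7.0, 11.0, 11.67, 11.67]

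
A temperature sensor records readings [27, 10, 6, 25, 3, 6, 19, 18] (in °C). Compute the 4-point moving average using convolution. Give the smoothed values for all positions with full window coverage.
4-point moving average kernel = [1, 1, 1, 1]. Apply in 'valid' mode (full window coverage): avg[0] = (27 + 10 + 6 + 25) / 4 = 17.0; avg[1] = (10 + 6 + 25 + 3) / 4 = 11.0; avg[2] = (6 + 25 + 3 + 6) / 4 = 10.0; avg[3] = (25 + 3 + 6 + 19) / 4 = 13.25; avg[4] = (3 + 6 + 19 + 18) / 4 = 11.5. Smoothed values: [17.0, 11.0, 10.0, 13.25, 11.5]

[17.0, 11.0, 10.0, 13.25, 11.5]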